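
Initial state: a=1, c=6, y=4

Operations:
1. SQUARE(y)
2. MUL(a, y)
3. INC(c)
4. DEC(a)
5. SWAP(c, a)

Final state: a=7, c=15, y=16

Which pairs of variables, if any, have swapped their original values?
None

Comparing initial and final values:
a: 1 → 7
c: 6 → 15
y: 4 → 16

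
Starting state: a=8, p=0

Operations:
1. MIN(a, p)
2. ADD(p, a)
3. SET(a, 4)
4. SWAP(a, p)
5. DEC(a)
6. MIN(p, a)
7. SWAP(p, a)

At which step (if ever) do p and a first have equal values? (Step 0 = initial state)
Step 1

p and a first become equal after step 1.

Comparing values at each step:
Initial: p=0, a=8
After step 1: p=0, a=0 ← equal!
After step 2: p=0, a=0 ← equal!
After step 3: p=0, a=4
After step 4: p=4, a=0
After step 5: p=4, a=-1
After step 6: p=-1, a=-1 ← equal!
After step 7: p=-1, a=-1 ← equal!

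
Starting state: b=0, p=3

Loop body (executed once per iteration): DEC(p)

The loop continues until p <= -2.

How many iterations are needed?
5

Tracing iterations:
Initial: b=0, p=3
After iteration 1: b=0, p=2
After iteration 2: b=0, p=1
After iteration 3: b=0, p=0
After iteration 4: b=0, p=-1
After iteration 5: b=0, p=-2
p <= -2 now holds, so the loop exits after 5 iterations.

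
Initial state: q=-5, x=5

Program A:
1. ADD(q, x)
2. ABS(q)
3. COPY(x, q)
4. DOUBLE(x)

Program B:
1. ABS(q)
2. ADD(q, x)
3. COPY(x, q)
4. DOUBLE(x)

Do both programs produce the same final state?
No

Program A final state: q=0, x=0
Program B final state: q=10, x=20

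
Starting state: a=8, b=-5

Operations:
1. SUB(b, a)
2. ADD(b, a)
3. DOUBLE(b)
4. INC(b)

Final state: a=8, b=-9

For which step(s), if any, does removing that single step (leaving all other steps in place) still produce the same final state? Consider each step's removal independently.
None - removing any single step changes the final result

Testing removal of each single step:
Without step 1: final = a=8, b=7 (different)
Without step 2: final = a=8, b=-25 (different)
Without step 3: final = a=8, b=-4 (different)
Without step 4: final = a=8, b=-10 (different)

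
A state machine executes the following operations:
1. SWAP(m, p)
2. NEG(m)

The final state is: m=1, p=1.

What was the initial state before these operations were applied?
m=1, p=-1

Working backwards:
Final state: m=1, p=1
Before step 2 (NEG(m)): m=-1, p=1
Before step 1 (SWAP(m, p)): m=1, p=-1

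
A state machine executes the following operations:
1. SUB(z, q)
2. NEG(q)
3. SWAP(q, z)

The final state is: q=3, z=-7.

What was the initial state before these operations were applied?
q=7, z=10

Working backwards:
Final state: q=3, z=-7
Before step 3 (SWAP(q, z)): q=-7, z=3
Before step 2 (NEG(q)): q=7, z=3
Before step 1 (SUB(z, q)): q=7, z=10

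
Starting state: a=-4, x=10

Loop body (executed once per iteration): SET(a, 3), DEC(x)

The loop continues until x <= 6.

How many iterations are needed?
4

Tracing iterations:
Initial: a=-4, x=10
After iteration 1: a=3, x=9
After iteration 2: a=3, x=8
After iteration 3: a=3, x=7
After iteration 4: a=3, x=6
x <= 6 now holds, so the loop exits after 4 iterations.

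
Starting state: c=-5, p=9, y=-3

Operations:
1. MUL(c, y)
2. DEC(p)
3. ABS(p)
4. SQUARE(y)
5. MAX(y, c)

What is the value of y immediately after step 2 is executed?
y = -3

Tracing y through execution:
Initial: y = -3
After step 1 (MUL(c, y)): y = -3
After step 2 (DEC(p)): y = -3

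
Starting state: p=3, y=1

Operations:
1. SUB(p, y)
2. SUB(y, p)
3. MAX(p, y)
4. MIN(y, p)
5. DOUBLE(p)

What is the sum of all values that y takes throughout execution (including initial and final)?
-2

Values of y at each step:
Initial: y = 1
After step 1: y = 1
After step 2: y = -1
After step 3: y = -1
After step 4: y = -1
After step 5: y = -1
Sum = 1 + 1 + -1 + -1 + -1 + -1 = -2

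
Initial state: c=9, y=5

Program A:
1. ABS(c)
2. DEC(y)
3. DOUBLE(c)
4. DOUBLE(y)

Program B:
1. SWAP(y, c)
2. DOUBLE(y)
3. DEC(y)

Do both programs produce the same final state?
No

Program A final state: c=18, y=8
Program B final state: c=5, y=17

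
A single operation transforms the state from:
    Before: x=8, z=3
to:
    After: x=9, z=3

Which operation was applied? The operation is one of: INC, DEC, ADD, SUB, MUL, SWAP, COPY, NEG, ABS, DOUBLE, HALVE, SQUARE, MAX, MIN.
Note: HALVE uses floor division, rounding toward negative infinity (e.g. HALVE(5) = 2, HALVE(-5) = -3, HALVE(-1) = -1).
INC(x)

Analyzing the change:
Before: x=8, z=3
After: x=9, z=3
Variable x changed from 8 to 9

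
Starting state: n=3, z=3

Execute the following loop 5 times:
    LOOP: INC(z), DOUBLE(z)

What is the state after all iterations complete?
n=3, z=158

Iteration trace:
Start: n=3, z=3
After iteration 1: n=3, z=8
After iteration 2: n=3, z=18
After iteration 3: n=3, z=38
After iteration 4: n=3, z=78
After iteration 5: n=3, z=158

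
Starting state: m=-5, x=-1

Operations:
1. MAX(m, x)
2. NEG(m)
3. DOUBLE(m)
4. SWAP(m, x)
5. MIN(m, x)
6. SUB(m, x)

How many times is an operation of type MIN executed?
1

Counting MIN operations:
Step 5: MIN(m, x) ← MIN
Total: 1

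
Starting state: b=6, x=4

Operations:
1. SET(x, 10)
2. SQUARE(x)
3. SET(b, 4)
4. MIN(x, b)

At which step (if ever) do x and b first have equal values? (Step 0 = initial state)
Step 4

x and b first become equal after step 4.

Comparing values at each step:
Initial: x=4, b=6
After step 1: x=10, b=6
After step 2: x=100, b=6
After step 3: x=100, b=4
After step 4: x=4, b=4 ← equal!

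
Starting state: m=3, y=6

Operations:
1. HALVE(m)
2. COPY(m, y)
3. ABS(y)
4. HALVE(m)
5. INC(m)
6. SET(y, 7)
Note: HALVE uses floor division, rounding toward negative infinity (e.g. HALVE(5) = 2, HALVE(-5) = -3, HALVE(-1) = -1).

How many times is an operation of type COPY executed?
1

Counting COPY operations:
Step 2: COPY(m, y) ← COPY
Total: 1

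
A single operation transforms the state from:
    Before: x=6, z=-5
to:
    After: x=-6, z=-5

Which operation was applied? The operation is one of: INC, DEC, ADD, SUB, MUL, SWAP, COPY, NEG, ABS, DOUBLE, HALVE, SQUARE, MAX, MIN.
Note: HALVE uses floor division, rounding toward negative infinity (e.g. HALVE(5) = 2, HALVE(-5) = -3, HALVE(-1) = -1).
NEG(x)

Analyzing the change:
Before: x=6, z=-5
After: x=-6, z=-5
Variable x changed from 6 to -6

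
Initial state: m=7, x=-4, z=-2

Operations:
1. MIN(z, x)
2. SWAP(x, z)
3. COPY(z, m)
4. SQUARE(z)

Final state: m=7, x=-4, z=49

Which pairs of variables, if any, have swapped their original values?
None

Comparing initial and final values:
m: 7 → 7
x: -4 → -4
z: -2 → 49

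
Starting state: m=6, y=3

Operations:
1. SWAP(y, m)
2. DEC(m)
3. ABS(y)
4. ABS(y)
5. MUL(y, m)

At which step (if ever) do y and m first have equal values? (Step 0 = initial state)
Never

y and m never become equal during execution.

Comparing values at each step:
Initial: y=3, m=6
After step 1: y=6, m=3
After step 2: y=6, m=2
After step 3: y=6, m=2
After step 4: y=6, m=2
After step 5: y=12, m=2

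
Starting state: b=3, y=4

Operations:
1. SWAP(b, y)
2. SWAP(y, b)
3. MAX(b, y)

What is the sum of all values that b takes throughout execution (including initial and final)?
14

Values of b at each step:
Initial: b = 3
After step 1: b = 4
After step 2: b = 3
After step 3: b = 4
Sum = 3 + 4 + 3 + 4 = 14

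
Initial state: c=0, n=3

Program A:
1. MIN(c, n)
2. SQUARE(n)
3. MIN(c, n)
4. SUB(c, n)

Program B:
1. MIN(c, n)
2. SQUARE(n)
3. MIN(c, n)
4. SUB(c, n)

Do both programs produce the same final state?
Yes

Program A final state: c=-9, n=9
Program B final state: c=-9, n=9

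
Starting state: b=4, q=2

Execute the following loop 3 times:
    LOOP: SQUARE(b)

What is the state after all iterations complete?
b=65536, q=2

Iteration trace:
Start: b=4, q=2
After iteration 1: b=16, q=2
After iteration 2: b=256, q=2
After iteration 3: b=65536, q=2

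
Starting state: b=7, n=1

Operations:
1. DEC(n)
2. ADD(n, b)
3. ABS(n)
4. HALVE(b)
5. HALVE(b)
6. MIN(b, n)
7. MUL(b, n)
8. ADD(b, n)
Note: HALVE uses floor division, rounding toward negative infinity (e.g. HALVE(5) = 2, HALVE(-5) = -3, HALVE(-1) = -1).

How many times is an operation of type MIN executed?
1

Counting MIN operations:
Step 6: MIN(b, n) ← MIN
Total: 1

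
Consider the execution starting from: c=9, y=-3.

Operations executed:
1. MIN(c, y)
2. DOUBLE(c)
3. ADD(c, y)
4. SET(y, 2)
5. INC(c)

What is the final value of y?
y = 2

Tracing execution:
Step 1: MIN(c, y) → y = -3
Step 2: DOUBLE(c) → y = -3
Step 3: ADD(c, y) → y = -3
Step 4: SET(y, 2) → y = 2
Step 5: INC(c) → y = 2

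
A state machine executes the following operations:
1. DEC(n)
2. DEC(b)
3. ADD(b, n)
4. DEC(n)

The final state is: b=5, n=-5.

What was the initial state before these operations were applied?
b=10, n=-3

Working backwards:
Final state: b=5, n=-5
Before step 4 (DEC(n)): b=5, n=-4
Before step 3 (ADD(b, n)): b=9, n=-4
Before step 2 (DEC(b)): b=10, n=-4
Before step 1 (DEC(n)): b=10, n=-3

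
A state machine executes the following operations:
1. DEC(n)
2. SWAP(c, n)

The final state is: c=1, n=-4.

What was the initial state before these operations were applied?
c=-4, n=2

Working backwards:
Final state: c=1, n=-4
Before step 2 (SWAP(c, n)): c=-4, n=1
Before step 1 (DEC(n)): c=-4, n=2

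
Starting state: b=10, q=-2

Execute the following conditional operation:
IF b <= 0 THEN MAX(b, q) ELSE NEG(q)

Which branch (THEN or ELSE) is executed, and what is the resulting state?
Branch: ELSE, Final state: b=10, q=2

Evaluating condition: b <= 0
b = 10
Condition is False, so ELSE branch executes
After NEG(q): b=10, q=2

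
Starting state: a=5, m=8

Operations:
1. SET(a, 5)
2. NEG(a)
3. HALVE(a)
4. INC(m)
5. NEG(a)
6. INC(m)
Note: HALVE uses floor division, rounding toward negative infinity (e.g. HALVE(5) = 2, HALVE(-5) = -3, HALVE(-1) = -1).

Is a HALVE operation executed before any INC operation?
Yes

First HALVE: step 3
First INC: step 4
Since 3 < 4, HALVE comes first.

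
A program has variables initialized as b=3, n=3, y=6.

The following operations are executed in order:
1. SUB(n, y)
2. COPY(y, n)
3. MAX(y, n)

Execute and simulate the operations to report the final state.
{b: 3, n: -3, y: -3}

Step-by-step execution:
Initial: b=3, n=3, y=6
After step 1 (SUB(n, y)): b=3, n=-3, y=6
After step 2 (COPY(y, n)): b=3, n=-3, y=-3
After step 3 (MAX(y, n)): b=3, n=-3, y=-3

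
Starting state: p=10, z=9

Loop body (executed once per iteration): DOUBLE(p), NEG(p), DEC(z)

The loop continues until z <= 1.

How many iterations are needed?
8

Tracing iterations:
Initial: p=10, z=9
After iteration 1: p=-20, z=8
After iteration 2: p=40, z=7
After iteration 3: p=-80, z=6
After iteration 4: p=160, z=5
After iteration 5: p=-320, z=4
After iteration 6: p=640, z=3
After iteration 7: p=-1280, z=2
After iteration 8: p=2560, z=1
z <= 1 now holds, so the loop exits after 8 iterations.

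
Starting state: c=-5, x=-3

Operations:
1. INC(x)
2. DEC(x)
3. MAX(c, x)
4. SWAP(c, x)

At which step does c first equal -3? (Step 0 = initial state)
Step 3

Tracing c:
Initial: c = -5
After step 1: c = -5
After step 2: c = -5
After step 3: c = -3 ← first occurrence
After step 4: c = -3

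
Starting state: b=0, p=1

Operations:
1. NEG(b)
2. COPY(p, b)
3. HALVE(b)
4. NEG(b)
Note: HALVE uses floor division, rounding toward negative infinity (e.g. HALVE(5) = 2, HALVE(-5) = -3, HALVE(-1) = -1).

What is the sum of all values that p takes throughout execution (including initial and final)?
2

Values of p at each step:
Initial: p = 1
After step 1: p = 1
After step 2: p = 0
After step 3: p = 0
After step 4: p = 0
Sum = 1 + 1 + 0 + 0 + 0 = 2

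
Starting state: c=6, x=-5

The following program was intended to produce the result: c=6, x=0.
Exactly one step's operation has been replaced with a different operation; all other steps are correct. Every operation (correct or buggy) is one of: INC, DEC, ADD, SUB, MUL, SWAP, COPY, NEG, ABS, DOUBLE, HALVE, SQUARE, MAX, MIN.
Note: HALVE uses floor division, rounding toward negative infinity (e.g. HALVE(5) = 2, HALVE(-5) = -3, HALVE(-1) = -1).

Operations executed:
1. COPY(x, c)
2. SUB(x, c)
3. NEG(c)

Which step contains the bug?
Step 3

Trace with buggy code:
Initial: c=6, x=-5
After step 1: c=6, x=6
After step 2: c=6, x=0
After step 3: c=-6, x=0
Actual final c=-6, x=0 ≠ expected c=6, x=0.
Step 3 is the only position where a single-operation replacement can produce the expected result.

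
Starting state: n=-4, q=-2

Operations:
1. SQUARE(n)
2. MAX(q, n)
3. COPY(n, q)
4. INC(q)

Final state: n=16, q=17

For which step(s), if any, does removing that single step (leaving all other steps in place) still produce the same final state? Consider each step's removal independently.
Step(s) 3

Testing removal of each single step:
Without step 1: final = n=-2, q=-1 (different)
Without step 2: final = n=-2, q=-1 (different)
Without step 3: final = n=16, q=17 (same)
Without step 4: final = n=16, q=16 (different)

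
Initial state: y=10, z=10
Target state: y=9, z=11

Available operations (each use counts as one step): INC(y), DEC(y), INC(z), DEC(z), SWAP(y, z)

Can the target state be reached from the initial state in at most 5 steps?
Yes

Path (2 steps): DEC(y) → INC(z)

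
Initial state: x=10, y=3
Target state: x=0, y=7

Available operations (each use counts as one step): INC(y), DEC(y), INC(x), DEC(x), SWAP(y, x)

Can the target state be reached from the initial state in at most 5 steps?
No

The target state cannot be reached within 5 steps.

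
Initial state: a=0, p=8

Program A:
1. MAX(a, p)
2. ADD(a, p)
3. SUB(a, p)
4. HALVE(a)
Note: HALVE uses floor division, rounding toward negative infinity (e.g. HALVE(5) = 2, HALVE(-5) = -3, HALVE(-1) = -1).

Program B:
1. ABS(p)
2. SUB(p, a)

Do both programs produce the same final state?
No

Program A final state: a=4, p=8
Program B final state: a=0, p=8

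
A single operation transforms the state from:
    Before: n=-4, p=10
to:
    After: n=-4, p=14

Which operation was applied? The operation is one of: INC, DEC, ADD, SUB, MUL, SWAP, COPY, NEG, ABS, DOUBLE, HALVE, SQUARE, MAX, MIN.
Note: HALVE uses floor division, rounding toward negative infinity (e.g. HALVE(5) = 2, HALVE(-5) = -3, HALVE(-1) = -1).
SUB(p, n)

Analyzing the change:
Before: n=-4, p=10
After: n=-4, p=14
Variable p changed from 10 to 14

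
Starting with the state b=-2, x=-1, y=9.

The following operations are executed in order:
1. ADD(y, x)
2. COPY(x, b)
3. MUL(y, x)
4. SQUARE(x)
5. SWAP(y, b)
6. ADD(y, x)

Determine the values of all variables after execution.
{b: -16, x: 4, y: 2}

Step-by-step execution:
Initial: b=-2, x=-1, y=9
After step 1 (ADD(y, x)): b=-2, x=-1, y=8
After step 2 (COPY(x, b)): b=-2, x=-2, y=8
After step 3 (MUL(y, x)): b=-2, x=-2, y=-16
After step 4 (SQUARE(x)): b=-2, x=4, y=-16
After step 5 (SWAP(y, b)): b=-16, x=4, y=-2
After step 6 (ADD(y, x)): b=-16, x=4, y=2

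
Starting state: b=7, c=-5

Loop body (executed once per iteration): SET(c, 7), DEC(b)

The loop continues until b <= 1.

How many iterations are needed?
6

Tracing iterations:
Initial: b=7, c=-5
After iteration 1: b=6, c=7
After iteration 2: b=5, c=7
After iteration 3: b=4, c=7
After iteration 4: b=3, c=7
After iteration 5: b=2, c=7
After iteration 6: b=1, c=7
b <= 1 now holds, so the loop exits after 6 iterations.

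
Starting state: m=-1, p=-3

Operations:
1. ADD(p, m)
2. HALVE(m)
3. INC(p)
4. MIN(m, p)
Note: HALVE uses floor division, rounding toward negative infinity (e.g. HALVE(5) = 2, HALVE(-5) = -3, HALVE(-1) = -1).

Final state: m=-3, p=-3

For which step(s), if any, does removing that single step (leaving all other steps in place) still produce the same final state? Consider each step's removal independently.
Step(s) 2

Testing removal of each single step:
Without step 1: final = m=-2, p=-2 (different)
Without step 2: final = m=-3, p=-3 (same)
Without step 3: final = m=-4, p=-4 (different)
Without step 4: final = m=-1, p=-3 (different)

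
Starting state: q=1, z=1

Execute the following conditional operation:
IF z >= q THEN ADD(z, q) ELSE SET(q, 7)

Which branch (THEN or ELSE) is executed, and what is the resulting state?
Branch: THEN, Final state: q=1, z=2

Evaluating condition: z >= q
z = 1, q = 1
Condition is True, so THEN branch executes
After ADD(z, q): q=1, z=2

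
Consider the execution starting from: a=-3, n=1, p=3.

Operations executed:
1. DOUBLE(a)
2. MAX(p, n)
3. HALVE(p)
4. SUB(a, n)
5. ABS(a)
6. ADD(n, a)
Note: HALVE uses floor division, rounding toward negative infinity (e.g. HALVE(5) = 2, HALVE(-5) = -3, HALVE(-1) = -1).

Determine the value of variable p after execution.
p = 1

Tracing execution:
Step 1: DOUBLE(a) → p = 3
Step 2: MAX(p, n) → p = 3
Step 3: HALVE(p) → p = 1
Step 4: SUB(a, n) → p = 1
Step 5: ABS(a) → p = 1
Step 6: ADD(n, a) → p = 1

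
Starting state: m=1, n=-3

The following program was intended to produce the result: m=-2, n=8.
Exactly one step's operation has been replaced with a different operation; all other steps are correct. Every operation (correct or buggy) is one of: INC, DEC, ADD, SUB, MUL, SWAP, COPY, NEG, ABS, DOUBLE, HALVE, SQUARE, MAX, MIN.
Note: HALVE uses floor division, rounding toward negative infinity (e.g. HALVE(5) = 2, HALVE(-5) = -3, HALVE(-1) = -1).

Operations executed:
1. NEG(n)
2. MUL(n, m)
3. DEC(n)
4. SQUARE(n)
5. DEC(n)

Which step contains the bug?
Step 3

Trace with buggy code:
Initial: m=1, n=-3
After step 1: m=1, n=3
After step 2: m=1, n=3
After step 3: m=1, n=2
After step 4: m=1, n=4
After step 5: m=1, n=3
Actual final m=1, n=3 ≠ expected m=-2, n=8.
Step 3 is the only position where a single-operation replacement can produce the expected result.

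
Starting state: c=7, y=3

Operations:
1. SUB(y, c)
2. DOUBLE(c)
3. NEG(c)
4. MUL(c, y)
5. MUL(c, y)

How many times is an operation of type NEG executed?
1

Counting NEG operations:
Step 3: NEG(c) ← NEG
Total: 1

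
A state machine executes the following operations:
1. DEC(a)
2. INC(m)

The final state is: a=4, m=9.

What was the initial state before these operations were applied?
a=5, m=8

Working backwards:
Final state: a=4, m=9
Before step 2 (INC(m)): a=4, m=8
Before step 1 (DEC(a)): a=5, m=8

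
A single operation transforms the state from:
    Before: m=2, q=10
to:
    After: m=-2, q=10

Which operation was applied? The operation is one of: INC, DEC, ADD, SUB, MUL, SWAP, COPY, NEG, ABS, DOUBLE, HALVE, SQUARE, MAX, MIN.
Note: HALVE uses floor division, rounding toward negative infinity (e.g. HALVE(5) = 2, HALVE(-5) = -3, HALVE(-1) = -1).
NEG(m)

Analyzing the change:
Before: m=2, q=10
After: m=-2, q=10
Variable m changed from 2 to -2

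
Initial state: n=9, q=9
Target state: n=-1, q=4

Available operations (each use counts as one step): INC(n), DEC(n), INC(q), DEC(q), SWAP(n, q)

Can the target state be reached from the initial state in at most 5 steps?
No

The target state cannot be reached within 5 steps.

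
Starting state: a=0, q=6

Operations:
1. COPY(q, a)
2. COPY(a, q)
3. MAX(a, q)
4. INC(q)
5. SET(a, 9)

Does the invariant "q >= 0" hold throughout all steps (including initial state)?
Yes

The invariant holds at every step.

State at each step:
Initial: a=0, q=6
After step 1: a=0, q=0
After step 2: a=0, q=0
After step 3: a=0, q=0
After step 4: a=0, q=1
After step 5: a=9, q=1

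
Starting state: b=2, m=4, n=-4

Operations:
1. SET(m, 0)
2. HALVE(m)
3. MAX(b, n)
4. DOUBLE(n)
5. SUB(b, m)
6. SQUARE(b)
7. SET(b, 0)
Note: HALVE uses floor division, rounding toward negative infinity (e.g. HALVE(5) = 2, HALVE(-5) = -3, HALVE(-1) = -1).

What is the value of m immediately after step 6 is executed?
m = 0

Tracing m through execution:
Initial: m = 4
After step 1 (SET(m, 0)): m = 0
After step 2 (HALVE(m)): m = 0
After step 3 (MAX(b, n)): m = 0
After step 4 (DOUBLE(n)): m = 0
After step 5 (SUB(b, m)): m = 0
After step 6 (SQUARE(b)): m = 0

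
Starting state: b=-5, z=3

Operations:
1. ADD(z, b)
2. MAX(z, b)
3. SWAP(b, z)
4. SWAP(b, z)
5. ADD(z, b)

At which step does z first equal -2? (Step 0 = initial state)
Step 1

Tracing z:
Initial: z = 3
After step 1: z = -2 ← first occurrence
After step 2: z = -2
After step 3: z = -5
After step 4: z = -2
After step 5: z = -7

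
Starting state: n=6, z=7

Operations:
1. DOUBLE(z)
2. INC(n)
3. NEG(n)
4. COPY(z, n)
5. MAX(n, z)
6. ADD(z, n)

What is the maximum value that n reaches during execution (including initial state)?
7

Values of n at each step:
Initial: n = 6
After step 1: n = 6
After step 2: n = 7 ← maximum
After step 3: n = -7
After step 4: n = -7
After step 5: n = -7
After step 6: n = -7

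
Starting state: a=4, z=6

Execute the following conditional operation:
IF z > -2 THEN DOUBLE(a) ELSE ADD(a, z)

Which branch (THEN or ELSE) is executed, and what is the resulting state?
Branch: THEN, Final state: a=8, z=6

Evaluating condition: z > -2
z = 6
Condition is True, so THEN branch executes
After DOUBLE(a): a=8, z=6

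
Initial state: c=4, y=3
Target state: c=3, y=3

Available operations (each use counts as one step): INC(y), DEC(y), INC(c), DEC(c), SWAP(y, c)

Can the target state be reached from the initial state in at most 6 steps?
Yes

Path (1 step): DEC(c)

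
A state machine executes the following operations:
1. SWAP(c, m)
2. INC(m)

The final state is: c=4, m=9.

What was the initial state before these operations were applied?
c=8, m=4

Working backwards:
Final state: c=4, m=9
Before step 2 (INC(m)): c=4, m=8
Before step 1 (SWAP(c, m)): c=8, m=4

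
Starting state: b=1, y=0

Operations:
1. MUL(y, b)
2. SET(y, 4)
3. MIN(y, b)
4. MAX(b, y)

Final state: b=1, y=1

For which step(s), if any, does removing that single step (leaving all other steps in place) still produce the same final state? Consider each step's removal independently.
Step(s) 1, 4

Testing removal of each single step:
Without step 1: final = b=1, y=1 (same)
Without step 2: final = b=1, y=0 (different)
Without step 3: final = b=4, y=4 (different)
Without step 4: final = b=1, y=1 (same)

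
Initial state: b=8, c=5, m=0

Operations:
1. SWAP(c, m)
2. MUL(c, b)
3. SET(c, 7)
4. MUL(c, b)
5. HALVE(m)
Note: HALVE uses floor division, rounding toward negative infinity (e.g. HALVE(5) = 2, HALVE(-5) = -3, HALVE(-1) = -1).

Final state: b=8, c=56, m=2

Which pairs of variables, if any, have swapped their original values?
None

Comparing initial and final values:
m: 0 → 2
c: 5 → 56
b: 8 → 8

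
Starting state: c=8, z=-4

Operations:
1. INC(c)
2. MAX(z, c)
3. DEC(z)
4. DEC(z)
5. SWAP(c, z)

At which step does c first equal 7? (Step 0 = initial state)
Step 5

Tracing c:
Initial: c = 8
After step 1: c = 9
After step 2: c = 9
After step 3: c = 9
After step 4: c = 9
After step 5: c = 7 ← first occurrence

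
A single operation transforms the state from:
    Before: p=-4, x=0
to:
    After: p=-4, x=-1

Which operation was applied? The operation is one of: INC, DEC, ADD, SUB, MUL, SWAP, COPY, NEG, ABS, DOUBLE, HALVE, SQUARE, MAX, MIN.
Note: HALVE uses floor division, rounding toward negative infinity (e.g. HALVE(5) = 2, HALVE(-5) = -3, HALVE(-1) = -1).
DEC(x)

Analyzing the change:
Before: p=-4, x=0
After: p=-4, x=-1
Variable x changed from 0 to -1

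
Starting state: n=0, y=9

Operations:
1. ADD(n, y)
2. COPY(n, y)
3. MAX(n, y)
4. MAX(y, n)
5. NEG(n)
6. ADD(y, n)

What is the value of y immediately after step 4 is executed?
y = 9

Tracing y through execution:
Initial: y = 9
After step 1 (ADD(n, y)): y = 9
After step 2 (COPY(n, y)): y = 9
After step 3 (MAX(n, y)): y = 9
After step 4 (MAX(y, n)): y = 9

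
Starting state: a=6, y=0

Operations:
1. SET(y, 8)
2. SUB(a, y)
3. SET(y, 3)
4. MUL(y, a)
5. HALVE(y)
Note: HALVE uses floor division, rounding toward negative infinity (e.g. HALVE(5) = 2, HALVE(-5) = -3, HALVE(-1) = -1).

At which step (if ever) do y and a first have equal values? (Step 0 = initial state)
Never

y and a never become equal during execution.

Comparing values at each step:
Initial: y=0, a=6
After step 1: y=8, a=6
After step 2: y=8, a=-2
After step 3: y=3, a=-2
After step 4: y=-6, a=-2
After step 5: y=-3, a=-2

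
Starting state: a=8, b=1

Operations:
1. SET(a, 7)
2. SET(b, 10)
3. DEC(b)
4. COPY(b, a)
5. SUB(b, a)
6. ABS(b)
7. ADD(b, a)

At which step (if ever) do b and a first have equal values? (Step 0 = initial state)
Step 4

b and a first become equal after step 4.

Comparing values at each step:
Initial: b=1, a=8
After step 1: b=1, a=7
After step 2: b=10, a=7
After step 3: b=9, a=7
After step 4: b=7, a=7 ← equal!
After step 5: b=0, a=7
After step 6: b=0, a=7
After step 7: b=7, a=7 ← equal!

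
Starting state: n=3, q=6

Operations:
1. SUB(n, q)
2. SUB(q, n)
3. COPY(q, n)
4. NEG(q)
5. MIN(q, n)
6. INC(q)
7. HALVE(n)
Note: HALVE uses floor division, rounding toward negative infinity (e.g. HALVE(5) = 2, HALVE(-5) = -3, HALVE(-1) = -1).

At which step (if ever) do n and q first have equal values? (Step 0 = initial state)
Step 3

n and q first become equal after step 3.

Comparing values at each step:
Initial: n=3, q=6
After step 1: n=-3, q=6
After step 2: n=-3, q=9
After step 3: n=-3, q=-3 ← equal!
After step 4: n=-3, q=3
After step 5: n=-3, q=-3 ← equal!
After step 6: n=-3, q=-2
After step 7: n=-2, q=-2 ← equal!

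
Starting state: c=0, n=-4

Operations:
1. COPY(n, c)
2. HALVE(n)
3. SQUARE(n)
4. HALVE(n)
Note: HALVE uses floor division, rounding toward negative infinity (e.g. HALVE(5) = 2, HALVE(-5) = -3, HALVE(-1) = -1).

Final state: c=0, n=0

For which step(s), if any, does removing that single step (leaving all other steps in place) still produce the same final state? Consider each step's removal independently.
Step(s) 2, 3, 4

Testing removal of each single step:
Without step 1: final = c=0, n=2 (different)
Without step 2: final = c=0, n=0 (same)
Without step 3: final = c=0, n=0 (same)
Without step 4: final = c=0, n=0 (same)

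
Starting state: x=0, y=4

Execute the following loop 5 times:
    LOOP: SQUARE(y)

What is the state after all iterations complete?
x=0, y=18446744073709551616

Iteration trace:
Start: x=0, y=4
After iteration 1: x=0, y=16
After iteration 2: x=0, y=256
After iteration 3: x=0, y=65536
After iteration 4: x=0, y=4294967296
After iteration 5: x=0, y=18446744073709551616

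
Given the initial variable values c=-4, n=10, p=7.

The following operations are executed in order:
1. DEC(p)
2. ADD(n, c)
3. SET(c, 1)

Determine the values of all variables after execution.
{c: 1, n: 6, p: 6}

Step-by-step execution:
Initial: c=-4, n=10, p=7
After step 1 (DEC(p)): c=-4, n=10, p=6
After step 2 (ADD(n, c)): c=-4, n=6, p=6
After step 3 (SET(c, 1)): c=1, n=6, p=6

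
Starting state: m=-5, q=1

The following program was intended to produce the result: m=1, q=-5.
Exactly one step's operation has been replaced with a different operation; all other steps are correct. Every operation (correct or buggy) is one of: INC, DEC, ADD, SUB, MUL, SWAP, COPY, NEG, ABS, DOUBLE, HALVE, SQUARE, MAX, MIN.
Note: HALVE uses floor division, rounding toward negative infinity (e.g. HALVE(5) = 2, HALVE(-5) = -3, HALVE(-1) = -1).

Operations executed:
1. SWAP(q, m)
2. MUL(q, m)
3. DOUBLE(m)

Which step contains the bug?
Step 3

Trace with buggy code:
Initial: m=-5, q=1
After step 1: m=1, q=-5
After step 2: m=1, q=-5
After step 3: m=2, q=-5
Actual final m=2, q=-5 ≠ expected m=1, q=-5.
Step 3 is the only position where a single-operation replacement can produce the expected result.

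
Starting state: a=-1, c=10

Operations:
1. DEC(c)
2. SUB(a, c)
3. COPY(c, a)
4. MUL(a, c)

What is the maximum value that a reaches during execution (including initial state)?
100

Values of a at each step:
Initial: a = -1
After step 1: a = -1
After step 2: a = -10
After step 3: a = -10
After step 4: a = 100 ← maximum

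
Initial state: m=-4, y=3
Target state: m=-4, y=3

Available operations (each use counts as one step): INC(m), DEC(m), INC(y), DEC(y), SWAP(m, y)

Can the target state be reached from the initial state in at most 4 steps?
Yes

Path (0 steps): 0 steps (already at target)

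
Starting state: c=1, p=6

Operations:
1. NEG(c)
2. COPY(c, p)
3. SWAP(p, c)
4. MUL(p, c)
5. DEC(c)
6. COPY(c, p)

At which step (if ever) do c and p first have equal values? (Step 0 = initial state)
Step 2

c and p first become equal after step 2.

Comparing values at each step:
Initial: c=1, p=6
After step 1: c=-1, p=6
After step 2: c=6, p=6 ← equal!
After step 3: c=6, p=6 ← equal!
After step 4: c=6, p=36
After step 5: c=5, p=36
After step 6: c=36, p=36 ← equal!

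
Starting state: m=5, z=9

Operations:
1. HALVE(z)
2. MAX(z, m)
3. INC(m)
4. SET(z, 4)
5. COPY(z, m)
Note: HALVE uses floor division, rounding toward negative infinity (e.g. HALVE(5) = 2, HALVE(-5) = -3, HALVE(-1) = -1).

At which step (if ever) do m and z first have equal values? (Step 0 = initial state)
Step 2

m and z first become equal after step 2.

Comparing values at each step:
Initial: m=5, z=9
After step 1: m=5, z=4
After step 2: m=5, z=5 ← equal!
After step 3: m=6, z=5
After step 4: m=6, z=4
After step 5: m=6, z=6 ← equal!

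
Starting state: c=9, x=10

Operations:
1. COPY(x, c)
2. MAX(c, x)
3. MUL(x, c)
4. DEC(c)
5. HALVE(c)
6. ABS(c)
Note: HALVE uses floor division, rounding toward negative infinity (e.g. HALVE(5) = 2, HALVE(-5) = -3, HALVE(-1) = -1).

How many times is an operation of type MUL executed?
1

Counting MUL operations:
Step 3: MUL(x, c) ← MUL
Total: 1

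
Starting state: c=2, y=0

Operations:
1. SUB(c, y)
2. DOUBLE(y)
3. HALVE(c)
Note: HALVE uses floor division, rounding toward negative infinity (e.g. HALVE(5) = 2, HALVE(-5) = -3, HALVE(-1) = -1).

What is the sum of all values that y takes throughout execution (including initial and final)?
0

Values of y at each step:
Initial: y = 0
After step 1: y = 0
After step 2: y = 0
After step 3: y = 0
Sum = 0 + 0 + 0 + 0 = 0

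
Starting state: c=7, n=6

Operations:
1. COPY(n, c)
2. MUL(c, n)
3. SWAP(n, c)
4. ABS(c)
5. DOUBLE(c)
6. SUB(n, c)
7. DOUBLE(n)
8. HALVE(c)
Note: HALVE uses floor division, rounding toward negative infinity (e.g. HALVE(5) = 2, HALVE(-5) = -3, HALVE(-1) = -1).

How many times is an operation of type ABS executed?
1

Counting ABS operations:
Step 4: ABS(c) ← ABS
Total: 1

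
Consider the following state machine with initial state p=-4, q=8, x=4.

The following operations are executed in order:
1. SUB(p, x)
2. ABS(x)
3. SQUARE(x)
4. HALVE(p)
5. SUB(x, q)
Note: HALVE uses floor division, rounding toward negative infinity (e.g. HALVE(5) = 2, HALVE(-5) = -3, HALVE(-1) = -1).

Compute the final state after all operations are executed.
{p: -4, q: 8, x: 8}

Step-by-step execution:
Initial: p=-4, q=8, x=4
After step 1 (SUB(p, x)): p=-8, q=8, x=4
After step 2 (ABS(x)): p=-8, q=8, x=4
After step 3 (SQUARE(x)): p=-8, q=8, x=16
After step 4 (HALVE(p)): p=-4, q=8, x=16
After step 5 (SUB(x, q)): p=-4, q=8, x=8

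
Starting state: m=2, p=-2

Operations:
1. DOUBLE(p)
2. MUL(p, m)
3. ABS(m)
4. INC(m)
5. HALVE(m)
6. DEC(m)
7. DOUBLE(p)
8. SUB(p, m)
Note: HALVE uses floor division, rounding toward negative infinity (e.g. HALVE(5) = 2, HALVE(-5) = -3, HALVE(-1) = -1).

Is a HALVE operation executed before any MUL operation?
No

First HALVE: step 5
First MUL: step 2
Since 5 > 2, MUL comes first.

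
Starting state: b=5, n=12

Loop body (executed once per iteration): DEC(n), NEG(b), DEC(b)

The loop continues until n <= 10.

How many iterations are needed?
2

Tracing iterations:
Initial: b=5, n=12
After iteration 1: b=-6, n=11
After iteration 2: b=5, n=10
n <= 10 now holds, so the loop exits after 2 iterations.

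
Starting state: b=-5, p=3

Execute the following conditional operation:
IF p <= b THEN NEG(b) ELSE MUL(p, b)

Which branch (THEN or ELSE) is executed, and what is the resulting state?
Branch: ELSE, Final state: b=-5, p=-15

Evaluating condition: p <= b
p = 3, b = -5
Condition is False, so ELSE branch executes
After MUL(p, b): b=-5, p=-15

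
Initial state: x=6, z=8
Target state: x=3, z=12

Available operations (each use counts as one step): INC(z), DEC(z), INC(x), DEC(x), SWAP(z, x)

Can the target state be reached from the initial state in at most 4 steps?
No

The target state cannot be reached within 4 steps.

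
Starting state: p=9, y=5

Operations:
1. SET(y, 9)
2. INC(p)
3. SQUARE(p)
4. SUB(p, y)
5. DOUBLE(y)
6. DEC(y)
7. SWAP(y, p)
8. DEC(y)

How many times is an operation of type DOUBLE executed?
1

Counting DOUBLE operations:
Step 5: DOUBLE(y) ← DOUBLE
Total: 1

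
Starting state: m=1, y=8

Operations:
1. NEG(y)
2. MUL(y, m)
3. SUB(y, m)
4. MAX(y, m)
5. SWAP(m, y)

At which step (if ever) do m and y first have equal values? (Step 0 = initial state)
Step 4

m and y first become equal after step 4.

Comparing values at each step:
Initial: m=1, y=8
After step 1: m=1, y=-8
After step 2: m=1, y=-8
After step 3: m=1, y=-9
After step 4: m=1, y=1 ← equal!
After step 5: m=1, y=1 ← equal!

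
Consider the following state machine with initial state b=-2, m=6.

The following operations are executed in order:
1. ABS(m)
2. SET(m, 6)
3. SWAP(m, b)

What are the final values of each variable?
{b: 6, m: -2}

Step-by-step execution:
Initial: b=-2, m=6
After step 1 (ABS(m)): b=-2, m=6
After step 2 (SET(m, 6)): b=-2, m=6
After step 3 (SWAP(m, b)): b=6, m=-2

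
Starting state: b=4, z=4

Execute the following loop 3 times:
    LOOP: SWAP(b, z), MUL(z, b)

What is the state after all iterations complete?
b=64, z=1024

Iteration trace:
Start: b=4, z=4
After iteration 1: b=4, z=16
After iteration 2: b=16, z=64
After iteration 3: b=64, z=1024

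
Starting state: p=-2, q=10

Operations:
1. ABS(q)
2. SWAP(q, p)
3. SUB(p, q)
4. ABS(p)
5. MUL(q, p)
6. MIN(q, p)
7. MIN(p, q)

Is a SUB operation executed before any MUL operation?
Yes

First SUB: step 3
First MUL: step 5
Since 3 < 5, SUB comes first.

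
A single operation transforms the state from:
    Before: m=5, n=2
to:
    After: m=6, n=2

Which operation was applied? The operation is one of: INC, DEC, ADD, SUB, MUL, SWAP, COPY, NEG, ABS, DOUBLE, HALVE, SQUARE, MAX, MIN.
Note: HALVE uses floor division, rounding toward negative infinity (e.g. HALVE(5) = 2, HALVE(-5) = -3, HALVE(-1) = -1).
INC(m)

Analyzing the change:
Before: m=5, n=2
After: m=6, n=2
Variable m changed from 5 to 6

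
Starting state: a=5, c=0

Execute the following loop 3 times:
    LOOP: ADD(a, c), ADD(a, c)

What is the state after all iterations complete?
a=5, c=0

Iteration trace:
Start: a=5, c=0
After iteration 1: a=5, c=0
After iteration 2: a=5, c=0
After iteration 3: a=5, c=0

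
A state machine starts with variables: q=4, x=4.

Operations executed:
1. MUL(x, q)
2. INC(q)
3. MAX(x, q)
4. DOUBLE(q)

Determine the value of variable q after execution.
q = 10

Tracing execution:
Step 1: MUL(x, q) → q = 4
Step 2: INC(q) → q = 5
Step 3: MAX(x, q) → q = 5
Step 4: DOUBLE(q) → q = 10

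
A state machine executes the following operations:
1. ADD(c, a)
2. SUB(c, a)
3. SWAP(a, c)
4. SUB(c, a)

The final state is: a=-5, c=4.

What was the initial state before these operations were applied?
a=-1, c=-5

Working backwards:
Final state: a=-5, c=4
Before step 4 (SUB(c, a)): a=-5, c=-1
Before step 3 (SWAP(a, c)): a=-1, c=-5
Before step 2 (SUB(c, a)): a=-1, c=-6
Before step 1 (ADD(c, a)): a=-1, c=-5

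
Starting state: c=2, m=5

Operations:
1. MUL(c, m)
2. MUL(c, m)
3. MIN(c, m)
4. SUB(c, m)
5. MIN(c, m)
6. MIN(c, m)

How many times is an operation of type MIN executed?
3

Counting MIN operations:
Step 3: MIN(c, m) ← MIN
Step 5: MIN(c, m) ← MIN
Step 6: MIN(c, m) ← MIN
Total: 3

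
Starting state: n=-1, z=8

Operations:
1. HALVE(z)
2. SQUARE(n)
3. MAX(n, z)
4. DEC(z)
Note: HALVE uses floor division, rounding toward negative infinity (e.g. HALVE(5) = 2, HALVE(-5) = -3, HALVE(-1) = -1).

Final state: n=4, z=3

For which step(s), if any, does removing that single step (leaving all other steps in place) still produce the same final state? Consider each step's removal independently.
Step(s) 2

Testing removal of each single step:
Without step 1: final = n=8, z=7 (different)
Without step 2: final = n=4, z=3 (same)
Without step 3: final = n=1, z=3 (different)
Without step 4: final = n=4, z=4 (different)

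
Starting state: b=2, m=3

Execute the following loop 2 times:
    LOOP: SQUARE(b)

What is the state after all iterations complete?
b=16, m=3

Iteration trace:
Start: b=2, m=3
After iteration 1: b=4, m=3
After iteration 2: b=16, m=3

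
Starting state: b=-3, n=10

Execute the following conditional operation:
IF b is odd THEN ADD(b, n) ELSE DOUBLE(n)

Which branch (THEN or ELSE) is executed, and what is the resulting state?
Branch: THEN, Final state: b=7, n=10

Evaluating condition: b is odd
Condition is True, so THEN branch executes
After ADD(b, n): b=7, n=10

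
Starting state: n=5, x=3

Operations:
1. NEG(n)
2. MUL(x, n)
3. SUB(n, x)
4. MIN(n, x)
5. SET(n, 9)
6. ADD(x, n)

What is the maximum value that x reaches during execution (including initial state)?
3

Values of x at each step:
Initial: x = 3 ← maximum
After step 1: x = 3
After step 2: x = -15
After step 3: x = -15
After step 4: x = -15
After step 5: x = -15
After step 6: x = -6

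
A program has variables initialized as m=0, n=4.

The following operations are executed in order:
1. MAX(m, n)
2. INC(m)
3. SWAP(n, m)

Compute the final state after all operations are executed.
{m: 4, n: 5}

Step-by-step execution:
Initial: m=0, n=4
After step 1 (MAX(m, n)): m=4, n=4
After step 2 (INC(m)): m=5, n=4
After step 3 (SWAP(n, m)): m=4, n=5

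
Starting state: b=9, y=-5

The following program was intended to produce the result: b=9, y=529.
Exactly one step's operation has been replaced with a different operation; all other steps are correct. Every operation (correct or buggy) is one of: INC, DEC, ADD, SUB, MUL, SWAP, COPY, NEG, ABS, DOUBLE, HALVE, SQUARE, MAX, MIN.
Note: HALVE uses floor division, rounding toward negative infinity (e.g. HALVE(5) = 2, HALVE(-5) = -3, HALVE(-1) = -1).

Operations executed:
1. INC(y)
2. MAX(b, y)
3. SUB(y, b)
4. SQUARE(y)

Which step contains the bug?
Step 1

Trace with buggy code:
Initial: b=9, y=-5
After step 1: b=9, y=-4
After step 2: b=9, y=-4
After step 3: b=9, y=-13
After step 4: b=9, y=169
Actual final b=9, y=169 ≠ expected b=9, y=529.
Step 1 is the only position where a single-operation replacement can produce the expected result.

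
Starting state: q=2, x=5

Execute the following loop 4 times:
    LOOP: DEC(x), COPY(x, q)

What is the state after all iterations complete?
q=2, x=2

Iteration trace:
Start: q=2, x=5
After iteration 1: q=2, x=2
After iteration 2: q=2, x=2
After iteration 3: q=2, x=2
After iteration 4: q=2, x=2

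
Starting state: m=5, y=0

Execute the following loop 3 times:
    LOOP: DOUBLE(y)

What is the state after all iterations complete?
m=5, y=0

Iteration trace:
Start: m=5, y=0
After iteration 1: m=5, y=0
After iteration 2: m=5, y=0
After iteration 3: m=5, y=0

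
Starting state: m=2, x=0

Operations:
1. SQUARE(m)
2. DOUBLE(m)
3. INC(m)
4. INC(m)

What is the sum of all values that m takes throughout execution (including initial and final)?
33

Values of m at each step:
Initial: m = 2
After step 1: m = 4
After step 2: m = 8
After step 3: m = 9
After step 4: m = 10
Sum = 2 + 4 + 8 + 9 + 10 = 33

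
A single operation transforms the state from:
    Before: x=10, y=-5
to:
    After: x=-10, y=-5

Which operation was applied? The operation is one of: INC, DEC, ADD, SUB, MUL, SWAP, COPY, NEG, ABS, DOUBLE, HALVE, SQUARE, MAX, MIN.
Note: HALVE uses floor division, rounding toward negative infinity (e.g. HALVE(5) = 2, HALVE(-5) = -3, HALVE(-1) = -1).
NEG(x)

Analyzing the change:
Before: x=10, y=-5
After: x=-10, y=-5
Variable x changed from 10 to -10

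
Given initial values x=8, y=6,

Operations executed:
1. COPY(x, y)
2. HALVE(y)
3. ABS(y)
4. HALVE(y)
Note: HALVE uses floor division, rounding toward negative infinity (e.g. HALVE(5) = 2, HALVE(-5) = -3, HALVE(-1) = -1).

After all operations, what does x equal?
x = 6

Tracing execution:
Step 1: COPY(x, y) → x = 6
Step 2: HALVE(y) → x = 6
Step 3: ABS(y) → x = 6
Step 4: HALVE(y) → x = 6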